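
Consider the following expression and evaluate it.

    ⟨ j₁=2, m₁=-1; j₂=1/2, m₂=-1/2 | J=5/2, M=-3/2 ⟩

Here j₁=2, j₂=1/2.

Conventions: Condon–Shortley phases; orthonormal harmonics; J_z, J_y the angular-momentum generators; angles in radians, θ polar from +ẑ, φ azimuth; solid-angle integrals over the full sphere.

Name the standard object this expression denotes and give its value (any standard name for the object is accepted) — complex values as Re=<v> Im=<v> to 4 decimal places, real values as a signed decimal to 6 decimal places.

This is a Clebsch–Gordan (vector-coupling) coefficient.
triangle: 0!×4!×1!/6! = 24/720
(j±m)!: 1!×3!×0!×1!×1!×4! = 144
prefactor² = (2J+1)×Δ×N² = 144/5
  k=0: +1/(0!×0!×3!×0!×1!×1!) = 1/6
Σ = 1/6  ⇒  CG² = 144/5×(1/6)² = 4/5
CG = +√(4/5) = +0.894427

Clebsch–Gordan coefficient, +√(4/5) ≈ +0.894427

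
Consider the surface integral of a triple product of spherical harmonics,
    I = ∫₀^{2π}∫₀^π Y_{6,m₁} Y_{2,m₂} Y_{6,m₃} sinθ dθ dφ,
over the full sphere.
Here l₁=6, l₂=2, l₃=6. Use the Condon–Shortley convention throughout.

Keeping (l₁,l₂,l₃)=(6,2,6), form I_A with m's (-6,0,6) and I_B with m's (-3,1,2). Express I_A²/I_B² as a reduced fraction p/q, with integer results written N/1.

242/75

Shared (l₁,l₂,l₃)=(6,2,6): N and (l;000)² cancel in I_A²/I_B².
A: Δ = 2!·10!·2!/15! = 1/90090; Racah Σ t=2..2: t=2:+1/14515200 = 1/14515200; ⇒ 3j(6 2 6; -6 0 6)² = 22/455, sgn +1
B: Δ = 2!·10!·2!/15! = 1/90090; Racah Σ t=1..2: t=1:−1/161280 t=2:+1/60480 = 1/96768; ⇒ 3j(6 2 6; -3 1 2)² = 15/1001, sgn +1
I_A²/I_B² = (22/455)/(15/1001) = 242/75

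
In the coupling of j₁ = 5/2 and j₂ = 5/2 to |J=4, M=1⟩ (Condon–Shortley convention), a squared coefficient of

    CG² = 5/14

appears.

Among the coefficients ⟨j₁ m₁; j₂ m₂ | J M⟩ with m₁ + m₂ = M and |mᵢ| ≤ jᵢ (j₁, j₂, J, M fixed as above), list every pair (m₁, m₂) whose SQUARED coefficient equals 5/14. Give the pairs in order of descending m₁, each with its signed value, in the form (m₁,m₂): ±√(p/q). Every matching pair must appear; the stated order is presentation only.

Admissible pairs with m₁+m₂ = M = 1: (-3/2,5/2), (-1/2,3/2), (1/2,1/2), (3/2,-1/2), (5/2,-3/2)
  (m₁,m₂)=(5/2,-3/2): CG² = 1/7, CG = +√(1/7)
  (m₁,m₂)=(3/2,-1/2): CG² = 5/14, CG = +√(5/14)   ← matches the target
  (m₁,m₂)=(1/2,1/2): CG² = 0/1, CG = 0
  (m₁,m₂)=(-1/2,3/2): CG² = 5/14, CG = −√(5/14)   ← matches the target
  (m₁,m₂)=(-3/2,5/2): CG² = 1/7, CG = −√(1/7)
Pairs with CG² = 5/14: (3/2,-1/2): +√(5/14); (-1/2,3/2): −√(5/14)

(3/2,-1/2): +√(5/14); (-1/2,3/2): −√(5/14)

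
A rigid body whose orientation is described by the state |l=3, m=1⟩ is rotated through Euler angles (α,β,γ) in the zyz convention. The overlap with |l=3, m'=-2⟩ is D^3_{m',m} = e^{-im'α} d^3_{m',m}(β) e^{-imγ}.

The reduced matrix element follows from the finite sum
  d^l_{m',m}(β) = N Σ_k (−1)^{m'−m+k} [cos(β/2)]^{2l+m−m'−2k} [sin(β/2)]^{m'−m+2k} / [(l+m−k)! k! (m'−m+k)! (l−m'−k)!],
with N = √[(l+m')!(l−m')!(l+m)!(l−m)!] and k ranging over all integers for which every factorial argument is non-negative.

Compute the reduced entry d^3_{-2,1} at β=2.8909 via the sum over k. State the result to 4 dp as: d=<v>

d^3_{-2,1}(β=2.8909) via the finite sum:
c=cos(2.890900/2)=0.125018, s=sin(2.890900/2)=0.992154; N=√[1·120·24·2]=75.894664
k: max(0,(1)−(-2))=3 … min(3+(1),3−(-2))=4
  k=3: (−1)^0·75.8947/(12)·0.1250^3·0.9922^3 = +0.012069
  k=4: (−1)^1·75.8947/(24)·0.1250^1·0.9922^5 = -0.380076
d^3_{-2,1}(2.8909) = +0.012069 -0.380076 = -0.368006

d=-0.3680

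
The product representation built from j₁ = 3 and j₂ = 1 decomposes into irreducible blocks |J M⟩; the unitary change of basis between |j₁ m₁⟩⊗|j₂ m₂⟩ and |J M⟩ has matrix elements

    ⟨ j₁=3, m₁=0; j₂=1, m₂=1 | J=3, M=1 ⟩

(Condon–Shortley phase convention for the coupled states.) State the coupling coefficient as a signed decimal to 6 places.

−√(1/2) = -0.707107

triangle: 1!·5!·1!/8! = 120/40320
(j±m)!: 3!·3!·2!·0!·4!·2! = 3456
prefactor² = (2J+1)·Δ·N² = 72
  k=1: −1/(1!·0!·2!·1!·3!·0!) = -1/12
Σ = -1/12  ⇒  CG² = 72·(-1/12)² = 1/2
CG = −√(1/2) = -0.707107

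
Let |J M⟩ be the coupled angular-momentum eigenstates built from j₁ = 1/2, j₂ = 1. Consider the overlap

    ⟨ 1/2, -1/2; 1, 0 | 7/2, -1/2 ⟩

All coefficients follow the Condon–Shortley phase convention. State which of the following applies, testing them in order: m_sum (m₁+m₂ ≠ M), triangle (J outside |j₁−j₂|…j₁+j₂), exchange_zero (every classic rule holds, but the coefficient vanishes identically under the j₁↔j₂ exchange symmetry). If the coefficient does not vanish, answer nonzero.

m-sum: m₁+m₂ = -1/2+0 = -1/2, M = -1/2  ✓
triangle: need |j₁−j₂| ≤ J ≤ j₁+j₂, i.e. J ∈ [1/2, 3/2]; J = 7/2 is outside ✗ ⇒ coefficient is 0

triangle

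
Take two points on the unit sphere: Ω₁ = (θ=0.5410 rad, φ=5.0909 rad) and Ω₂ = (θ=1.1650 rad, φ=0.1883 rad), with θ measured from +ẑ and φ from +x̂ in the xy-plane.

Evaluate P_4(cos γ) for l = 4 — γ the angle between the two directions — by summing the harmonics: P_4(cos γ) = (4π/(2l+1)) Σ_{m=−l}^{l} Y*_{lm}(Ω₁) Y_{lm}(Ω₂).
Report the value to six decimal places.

-0.164834

Term-by-term m-sum for l=4 (normalisation 4π/9 = 1.396263):
  m=-4: Y*=+0.001766+0.031078i  Y=+0.230057-0.215699i  product +0.007110+0.006769i
  m=-3: Y*=-0.132882+0.061791i  Y=+0.323692-0.205155i  product -0.030336+0.047263i
  m=-2: Y*=-0.267214-0.252464i  Y=+0.023843-0.009430i  product -0.008752-0.003500i
  m=-1: Y*=+0.165424-0.415965i  Y=-0.321800+0.061321i  product -0.027726+0.144002i
  m=+0: Y*=-0.015530-0.000000i  Y=-0.087269+0.000000i  product +0.001355+0.000000i
  m=+1: Y*=-0.165424-0.415965i  Y=+0.321800+0.061321i  product -0.027726-0.144002i
  m=+2: Y*=-0.267214+0.252464i  Y=+0.023843+0.009430i  product -0.008752+0.003500i
  m=+3: Y*=+0.132882+0.061791i  Y=-0.323692-0.205155i  product -0.030336-0.047263i
  m=+4: Y*=+0.001766-0.031078i  Y=+0.230057+0.215699i  product +0.007110-0.006769i
Total Σ_m = -0.118053+0.000000i. Multiply by 1.396263: -0.164834+0.000000i. P_4(cos γ) = -0.164834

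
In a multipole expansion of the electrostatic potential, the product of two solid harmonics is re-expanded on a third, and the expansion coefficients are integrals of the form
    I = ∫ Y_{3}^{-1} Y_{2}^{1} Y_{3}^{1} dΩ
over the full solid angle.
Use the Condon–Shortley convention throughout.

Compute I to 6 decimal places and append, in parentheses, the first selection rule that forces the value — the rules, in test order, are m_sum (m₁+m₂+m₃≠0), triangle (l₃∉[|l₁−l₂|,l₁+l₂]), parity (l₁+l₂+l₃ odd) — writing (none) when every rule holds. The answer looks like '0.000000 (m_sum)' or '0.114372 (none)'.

0.000000 (m_sum)

Σmᵢ = 1 ≠ 0, so the φ-integral vanishes; I = 0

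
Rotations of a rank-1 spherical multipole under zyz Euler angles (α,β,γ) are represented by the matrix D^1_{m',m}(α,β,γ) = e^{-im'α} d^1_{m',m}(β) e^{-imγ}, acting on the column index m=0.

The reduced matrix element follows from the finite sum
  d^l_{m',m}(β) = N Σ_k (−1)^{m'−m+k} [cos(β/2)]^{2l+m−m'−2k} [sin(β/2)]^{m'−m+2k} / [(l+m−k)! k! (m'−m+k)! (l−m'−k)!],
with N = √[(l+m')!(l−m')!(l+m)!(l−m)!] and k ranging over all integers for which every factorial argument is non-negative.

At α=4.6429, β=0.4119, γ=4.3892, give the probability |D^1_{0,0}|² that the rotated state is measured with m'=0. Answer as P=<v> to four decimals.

First d^1_{0,0}(β=0.4119), then the phase factors e^{-i(0)α} and e^{-i(0)γ}:
With c≡cos(β/2)=0.978867 and s≡sin(β/2)=0.204497, N=[1·1·1·1]^{1/2}=1.000000
The bounds max(0,m−m')=0 and min(l+m,l−m')=1 give 2 terms
  k=0: (−1)^0·1.0000/(1)·0.9789^2·0.2045^0 = +0.958181
  k=1: (−1)^1·1.0000/(1)·0.9789^0·0.2045^2 = -0.041819
d^1_{0,0}(0.4119) = +0.958181 -0.041819 = +0.916362
|D^1_{0,0}|² = |d^1_{0,0}(β)|² = (+0.916362)² = 0.839719 (the z-rotation phases have unit modulus)

P=0.8397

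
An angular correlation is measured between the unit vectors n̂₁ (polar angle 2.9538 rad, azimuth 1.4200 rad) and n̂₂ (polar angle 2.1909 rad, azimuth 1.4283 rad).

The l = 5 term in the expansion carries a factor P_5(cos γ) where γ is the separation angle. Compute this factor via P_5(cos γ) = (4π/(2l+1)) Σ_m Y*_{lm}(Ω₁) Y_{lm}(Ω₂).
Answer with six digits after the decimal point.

-0.395346

Addition theorem: P_5(cos γ) = (4π/11) Σ_m Y*_{lm}(Ω₁) Y_{lm}(Ω₂), m = −5…5:
  m=-5: Y*=0.00007 + 0.00008j  Y=0.10831 - 0.12538j  product 0.00002 - 0.00000j
  m=-4: Y*=-0.00144 + 0.00099j  Y=-0.31498 - 0.20189j  product 0.00065 - 0.00002j
  m=-3: Y*=-0.00756 - 0.01556j  Y=-0.15765 + 0.34603j  product 0.00658 - 0.00016j
  m=-2: Y*=0.10503 - 0.03267j  Y=0.00820 + 0.00240j  product 0.00094 - 0.00002j
  m=-1: Y*=0.06332 + 0.41674j  Y=-0.04934 + 0.34391j  product -0.14644 + 0.00122j
  m=+0: Y*=-0.70370 + 0.00000j  Y=0.09884 + 0.00000j  product -0.06956 + 0.00000j
  m=+1: Y*=-0.06332 + 0.41674j  Y=0.04934 + 0.34391j  product -0.14644 - 0.00122j
  m=+2: Y*=0.10503 + 0.03267j  Y=0.00820 - 0.00240j  product 0.00094 + 0.00002j
  m=+3: Y*=0.00756 - 0.01556j  Y=0.15765 + 0.34603j  product 0.00658 + 0.00016j
  m=+4: Y*=-0.00144 - 0.00099j  Y=-0.31498 + 0.20189j  product 0.00065 + 0.00002j
  m=+5: Y*=-0.00007 + 0.00008j  Y=-0.10831 - 0.12538j  product 0.00002 + 0.00000j
Accumulated sum -0.34607 + 0.00000j; after 4π/(2l+1) scaling, -0.39535 + 0.00000j ⇒ P_5 = -0.395346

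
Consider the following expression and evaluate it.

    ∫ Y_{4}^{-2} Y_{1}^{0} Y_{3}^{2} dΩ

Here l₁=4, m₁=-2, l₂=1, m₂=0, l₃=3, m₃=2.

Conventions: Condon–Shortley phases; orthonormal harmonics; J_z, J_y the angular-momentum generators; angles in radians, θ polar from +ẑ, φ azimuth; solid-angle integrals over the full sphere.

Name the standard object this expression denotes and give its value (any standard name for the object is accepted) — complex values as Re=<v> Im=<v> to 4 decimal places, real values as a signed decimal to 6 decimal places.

Gaunt coefficient, +0.213244

This is a Gaunt coefficient — the integral of a triple product of spherical harmonics over the sphere.
m-sum 0 ✓  L=8 even ✓  3≤3≤5 ✓
Π(2lᵢ+1) = 9×3×7 = 189
triangle coeff Δ(4,1,3) = 1/252
Σ_t [1,1]: t=1:−1/36 = -1/36
(3j)²=4/63 [(4 1 3; 0 0 0)], sign=+1
Σ_t [1,1]: t=1:−1/120 = -1/120
(3j)²=1/21 [(4 1 3; -2 0 2)], sign=+1
⇒ 4πI² = 4/7
I = (+1)√(4/7/(4π)) = 0.21324362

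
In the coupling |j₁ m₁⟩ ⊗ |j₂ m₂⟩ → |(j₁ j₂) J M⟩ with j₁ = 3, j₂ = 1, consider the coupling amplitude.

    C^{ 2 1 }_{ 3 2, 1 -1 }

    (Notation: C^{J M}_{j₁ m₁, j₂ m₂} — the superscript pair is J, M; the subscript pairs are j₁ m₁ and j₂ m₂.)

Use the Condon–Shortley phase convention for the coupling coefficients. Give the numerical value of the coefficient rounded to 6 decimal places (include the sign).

j₁+j₂−J=2  J+j₁−j₂=4  J−j₁+j₂=0  j₁+j₂+J+1=7
(j₁±m₁, j₂±m₂, J±M) = (5,1,0,2,3,1)
P² = 480/7
sum k=0..0:
  [0] +1/12 = 1/12
S = 1/12
C² = P²·S² = 10/21 ; C = +0.690066

+√(10/21) ≈ +0.690066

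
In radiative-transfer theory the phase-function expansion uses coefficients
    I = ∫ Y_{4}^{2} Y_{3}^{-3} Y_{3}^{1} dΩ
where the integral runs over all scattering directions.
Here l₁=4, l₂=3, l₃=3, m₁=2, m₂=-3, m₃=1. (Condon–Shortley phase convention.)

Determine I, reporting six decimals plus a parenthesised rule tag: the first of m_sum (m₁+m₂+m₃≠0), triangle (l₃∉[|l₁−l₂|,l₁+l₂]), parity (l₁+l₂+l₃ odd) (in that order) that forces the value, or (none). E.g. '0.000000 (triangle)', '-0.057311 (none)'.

m-sum 0 ✓  L=10 even ✓  1≤3≤7 ✓
Π(2lᵢ+1) = 9×7×7 = 441
triangle coeff Δ(4,3,3) = 1/34650
Σ_t [1,3]: t=1:−1/72 t=2:+1/16 t=3:−1/72 = 5/144
(3j)²=2/77 [(4 3 3; 0 0 0)], sign=-1
Σ_t [0,0]: t=0:+1/192 = 1/192
(3j)²=3/77 [(4 3 3; 2 -3 1)], sign=+1
⇒ 4πI² = 54/121
I = (-1)√(54/121/(4π)) = -0.18845135
No selection rule forces the value: the integral is nonzero (none).

-0.188451 (none)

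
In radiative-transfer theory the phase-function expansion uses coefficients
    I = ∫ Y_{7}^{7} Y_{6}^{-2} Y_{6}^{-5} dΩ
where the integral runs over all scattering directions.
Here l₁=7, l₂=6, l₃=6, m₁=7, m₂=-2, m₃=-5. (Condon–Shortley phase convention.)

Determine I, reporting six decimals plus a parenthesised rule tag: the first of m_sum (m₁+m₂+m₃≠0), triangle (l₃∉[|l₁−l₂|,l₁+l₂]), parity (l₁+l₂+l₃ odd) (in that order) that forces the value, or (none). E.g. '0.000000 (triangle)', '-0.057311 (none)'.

L=19 odd ⇒ parity kills the (l;000) factor ⇒ I = 0

0.000000 (parity)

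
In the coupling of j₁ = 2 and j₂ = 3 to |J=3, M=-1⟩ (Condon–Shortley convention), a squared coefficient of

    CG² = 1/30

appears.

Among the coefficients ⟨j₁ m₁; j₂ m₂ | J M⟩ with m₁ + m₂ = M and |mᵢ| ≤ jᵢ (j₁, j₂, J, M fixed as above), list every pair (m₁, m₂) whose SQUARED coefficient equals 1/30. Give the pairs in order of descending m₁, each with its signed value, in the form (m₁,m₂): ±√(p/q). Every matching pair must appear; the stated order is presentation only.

(-1,0): −√(1/30)

Admissible pairs with m₁+m₂ = M = -1: (-2,1), (-1,0), (0,-1), (1,-2), (2,-3)
  (m₁,m₂)=(2,-3): CG² = 1/6, CG = +√(1/6)
  (m₁,m₂)=(1,-2): CG² = 1/4, CG = +√(1/4)
  (m₁,m₂)=(0,-1): CG² = 3/20, CG = −√(3/20)
  (m₁,m₂)=(-1,0): CG² = 1/30, CG = −√(1/30)   ← matches the target
  (m₁,m₂)=(-2,1): CG² = 2/5, CG = +√(2/5)
Pairs with CG² = 1/30: (-1,0): −√(1/30)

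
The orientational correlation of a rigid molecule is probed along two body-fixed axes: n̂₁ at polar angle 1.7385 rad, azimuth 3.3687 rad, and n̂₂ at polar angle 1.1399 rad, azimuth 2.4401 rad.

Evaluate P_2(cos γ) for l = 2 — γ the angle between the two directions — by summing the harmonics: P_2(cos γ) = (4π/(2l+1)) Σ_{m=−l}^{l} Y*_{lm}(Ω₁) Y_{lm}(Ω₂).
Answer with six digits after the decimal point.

-0.173074

Term-by-term m-sum for l=2 (normalisation 4π/5 = 2.513274):
  m=-2: (+0.337437+0.164758i) × (+0.053262+0.314405i) = -0.033828+0.114867i  (running Σ = -0.033828+0.114867i)
  m=-1: (+0.123879+0.028628i) × (-0.223959-0.189210i) = -0.022327-0.029851i  (running Σ = -0.056156+0.085017i)
  m=0: (-0.289029-0.000000i) × (-0.150321+0.000000i) = +0.043447+0.000000i  (running Σ = -0.012708+0.085017i)
  m=1: (-0.123879+0.028628i) × (+0.223959-0.189210i) = -0.022327+0.029851i  (running Σ = -0.035036+0.114867i)
  m=2: (+0.337437-0.164758i) × (+0.053262-0.314405i) = -0.033828-0.114867i  (running Σ = -0.068864+0.000000i)
Total Σ_m = -0.068864+0.000000i. Multiply by 2.513274: -0.173074+0.000000i. P_2(cos γ) = -0.173074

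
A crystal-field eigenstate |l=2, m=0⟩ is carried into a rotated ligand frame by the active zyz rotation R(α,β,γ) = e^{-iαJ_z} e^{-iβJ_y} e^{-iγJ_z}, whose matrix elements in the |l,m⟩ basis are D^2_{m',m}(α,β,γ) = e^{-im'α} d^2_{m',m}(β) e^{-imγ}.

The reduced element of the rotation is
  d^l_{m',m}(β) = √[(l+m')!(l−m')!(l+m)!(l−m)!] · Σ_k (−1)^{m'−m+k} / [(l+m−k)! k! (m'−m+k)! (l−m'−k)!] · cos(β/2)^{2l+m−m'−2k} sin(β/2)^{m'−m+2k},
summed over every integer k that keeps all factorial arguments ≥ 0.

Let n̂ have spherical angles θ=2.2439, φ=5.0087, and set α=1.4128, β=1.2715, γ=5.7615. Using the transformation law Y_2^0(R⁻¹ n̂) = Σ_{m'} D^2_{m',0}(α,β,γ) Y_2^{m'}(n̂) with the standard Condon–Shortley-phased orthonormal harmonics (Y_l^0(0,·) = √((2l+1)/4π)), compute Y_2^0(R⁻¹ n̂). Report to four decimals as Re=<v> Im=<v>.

Need the full column D^2_{m',0} for m'=−2..2 at α=1.4128, β=1.2715, γ=5.7615.
cos(β/2)=0.804627, sin(β/2)=0.593781
d^2_{-2,0}: single k=2 term ⇒ +0.559136;  D = -0.531452+0.173757i
d^2_{-1,0}: k∈[1..2] ⇒ +0.757679 -0.412619 = +0.345060;  D = +0.054292+0.340762i
d^2_{0,0}: k∈[0..2] ⇒ +0.419158 -0.913065 +0.124310 = -0.369597;  D = -0.369597+0.000000i
d^2_{1,0}: k∈[0..1] ⇒ -0.757679 +0.412619 = -0.345060;  D = -0.054292+0.340762i
d^2_{2,0}: single k=0 term ⇒ +0.559136;  D = -0.531452-0.173757i
Y_2^{m'}(θ=2.2439,φ=5.0087) and Σ D·Y over m':
  (-0.5315+0.1738i)·(-0.1959+0.1319i)  (+0.0543+0.3408i)·(-0.1100-0.3602i)  (-0.3696+0.0000i)·(+0.0523+0.0000i)  (-0.0543+0.3408i)·(+0.1100-0.3602i)  (-0.5315-0.1738i)·(-0.1959-0.1319i)
Y_2^0(R⁻¹ n̂) = +0.376543+0.000000i

Re=0.3765 Im=0.0000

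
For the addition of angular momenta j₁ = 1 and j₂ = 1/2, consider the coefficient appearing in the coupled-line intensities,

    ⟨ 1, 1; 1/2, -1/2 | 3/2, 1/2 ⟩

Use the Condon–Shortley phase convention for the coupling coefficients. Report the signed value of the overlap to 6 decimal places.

+0.577350  (= +√(1/3))

j₁+j₂−J=0  J+j₁−j₂=2  J−j₁+j₂=1  j₁+j₂+J+1=4
(j₁±m₁, j₂±m₂, J±M) = (2,0,0,1,2,1)
P² = 4/3
sum k=0..0:
  [0] +1/2 = 1/2
S = 1/2
C² = P²·S² = 1/3 ; C = +0.577350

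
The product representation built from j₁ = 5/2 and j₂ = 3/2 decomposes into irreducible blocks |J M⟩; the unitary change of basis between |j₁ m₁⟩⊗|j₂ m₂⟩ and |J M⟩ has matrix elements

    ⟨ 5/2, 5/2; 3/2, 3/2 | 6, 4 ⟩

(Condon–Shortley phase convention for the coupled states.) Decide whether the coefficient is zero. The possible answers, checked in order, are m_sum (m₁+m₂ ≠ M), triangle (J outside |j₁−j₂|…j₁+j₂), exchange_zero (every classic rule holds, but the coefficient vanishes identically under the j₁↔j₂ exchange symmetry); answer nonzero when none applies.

triangle

m-sum: m₁+m₂ = 5/2+3/2 = 4, M = 4  ✓
triangle: need |j₁−j₂| ≤ J ≤ j₁+j₂, i.e. J ∈ [1, 4]; J = 6 is outside ✗ ⇒ coefficient is 0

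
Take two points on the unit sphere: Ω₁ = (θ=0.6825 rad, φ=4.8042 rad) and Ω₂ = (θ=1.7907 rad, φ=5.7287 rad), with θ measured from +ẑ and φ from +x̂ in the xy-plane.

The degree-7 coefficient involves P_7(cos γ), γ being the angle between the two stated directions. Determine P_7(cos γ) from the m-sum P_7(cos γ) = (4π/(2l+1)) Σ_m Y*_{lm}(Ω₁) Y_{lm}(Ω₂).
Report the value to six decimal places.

-0.293727

Expand P_7 via completeness: Σ_{m} conj(Y_{7,m}) at Ω₁ times Y_{7,m} at Ω₂ —
  m=-7: Y*=-0.011902+0.015896i  Y=-0.311393-0.284218i  product +0.008224-0.001567i
  m=-6: Y*=-0.077891-0.047848i  Y=+0.346558+0.064969i  product -0.023885-0.021643i
  m=-5: Y*=+0.110823-0.224214i  Y=+0.115547-0.044706i  product +0.002782-0.030862i
  m=-4: Y*=+0.406145+0.156242i  Y=-0.208488+0.275884i  product -0.127781+0.079474i
  m=-3: Y*=-0.114079+0.403654i  Y=-0.001744+0.018767i  product -0.007376-0.002845i
  m=-2: Y*=-0.029185-0.005420i  Y=-0.146136-0.293609i  product +0.002674+0.009361i
  m=-1: Y*=-0.035183+0.382135i  Y=+0.018506+0.011460i  product -0.005030+0.006668i
  m=+0: Y*=-0.155331-0.000000i  Y=+0.320756+0.000000i  product -0.049824-0.000000i
  m=+1: Y*=+0.035183+0.382135i  Y=-0.018506+0.011460i  product -0.005030-0.006668i
  m=+2: Y*=-0.029185+0.005420i  Y=-0.146136+0.293609i  product +0.002674-0.009361i
  m=+3: Y*=+0.114079+0.403654i  Y=+0.001744+0.018767i  product -0.007376+0.002845i
  m=+4: Y*=+0.406145-0.156242i  Y=-0.208488-0.275884i  product -0.127781-0.079474i
  m=+5: Y*=-0.110823-0.224214i  Y=-0.115547-0.044706i  product +0.002782+0.030862i
  m=+6: Y*=-0.077891+0.047848i  Y=+0.346558-0.064969i  product -0.023885+0.021643i
  m=+7: Y*=+0.011902+0.015896i  Y=+0.311393-0.284218i  product +0.008224+0.001567i
Σ over m = -0.350611+0.000000i; ×(4π/15) → -0.293727+0.000000i. Real part: -0.293727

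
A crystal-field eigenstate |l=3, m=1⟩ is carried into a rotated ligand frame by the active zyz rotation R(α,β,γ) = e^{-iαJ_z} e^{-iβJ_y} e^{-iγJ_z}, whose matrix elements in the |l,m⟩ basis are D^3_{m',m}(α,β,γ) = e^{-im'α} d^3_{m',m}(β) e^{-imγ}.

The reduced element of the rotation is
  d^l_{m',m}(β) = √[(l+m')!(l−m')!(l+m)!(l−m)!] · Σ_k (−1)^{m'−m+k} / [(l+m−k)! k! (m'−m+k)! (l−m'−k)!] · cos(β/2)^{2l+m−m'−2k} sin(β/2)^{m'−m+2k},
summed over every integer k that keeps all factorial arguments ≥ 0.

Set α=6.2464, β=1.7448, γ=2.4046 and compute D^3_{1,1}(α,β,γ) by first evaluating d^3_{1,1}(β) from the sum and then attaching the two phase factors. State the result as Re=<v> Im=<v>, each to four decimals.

Re=-0.0873 Im=-0.0853

Split into d^3_{1,1}(β=1.7448) × two z-phases.
c=cos(1.744800/2)=0.642990, s=sin(1.744800/2)=0.765874; N=√[24·2·24·2]=48.000000
k∈{0,1,2} keeps every argument non-negative
  k=0: (−1)^0·48.0000/(48)·0.6430^6·0.7659^0 = +0.070669
  k=1: (−1)^1·48.0000/(6)·0.6430^4·0.7659^2 = -0.802089
  k=2: (−1)^2·48.0000/(8)·0.6430^2·0.7659^4 = +0.853474
d^3_{1,1}(1.7448) = +0.070669 -0.802089 +0.853474 = +0.122053
Attach z-rotation phases: D = e^{-i(1)(6.2464)}·(+0.122053)·e^{-i(1)(2.4046)} = -0.087302-0.085296i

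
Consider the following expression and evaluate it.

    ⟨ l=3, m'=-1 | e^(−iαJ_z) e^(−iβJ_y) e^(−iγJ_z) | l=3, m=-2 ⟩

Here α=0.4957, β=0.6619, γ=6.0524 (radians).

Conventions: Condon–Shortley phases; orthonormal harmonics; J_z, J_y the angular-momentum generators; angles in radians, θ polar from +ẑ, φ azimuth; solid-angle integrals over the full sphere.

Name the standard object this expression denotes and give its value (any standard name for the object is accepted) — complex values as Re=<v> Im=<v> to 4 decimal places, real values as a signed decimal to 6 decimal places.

Wigner D-matrix element, Re=-0.5935 Im=-0.0203

This is a Wigner D-matrix element — the rotation-matrix element ⟨l m'| R(α,β,γ) |l m⟩ in the angular-momentum basis.
D^3_{-1,-2}(0.4957,0.6619,6.0524) = e^{-i·-1·0.4957}·d^3_{-1,-2}(0.6619)·e^{-i·-2·6.0524}. Compute d first:
c=cos(0.661900/2)=0.945734, s=sin(0.661900/2)=0.324942; N=√[2·24·1·120]=75.894664
The bounds max(0,m−m')=0 and min(l+m,l−m')=1 give 2 terms
  k=0: (−1)^1·75.8947/(24)·0.9457^5·0.3249^1 = -0.777411
  k=1: (−1)^2·75.8947/(12)·0.9457^3·0.3249^3 = +0.183549
d^3_{-1,-2}(0.6619) = -0.777411 +0.183549 = -0.593861
Attach z-rotation phases: D = e^{-i(-1)(0.4957)}·(-0.593861)·e^{-i(-2)(6.0524)} = -0.593515-0.020264i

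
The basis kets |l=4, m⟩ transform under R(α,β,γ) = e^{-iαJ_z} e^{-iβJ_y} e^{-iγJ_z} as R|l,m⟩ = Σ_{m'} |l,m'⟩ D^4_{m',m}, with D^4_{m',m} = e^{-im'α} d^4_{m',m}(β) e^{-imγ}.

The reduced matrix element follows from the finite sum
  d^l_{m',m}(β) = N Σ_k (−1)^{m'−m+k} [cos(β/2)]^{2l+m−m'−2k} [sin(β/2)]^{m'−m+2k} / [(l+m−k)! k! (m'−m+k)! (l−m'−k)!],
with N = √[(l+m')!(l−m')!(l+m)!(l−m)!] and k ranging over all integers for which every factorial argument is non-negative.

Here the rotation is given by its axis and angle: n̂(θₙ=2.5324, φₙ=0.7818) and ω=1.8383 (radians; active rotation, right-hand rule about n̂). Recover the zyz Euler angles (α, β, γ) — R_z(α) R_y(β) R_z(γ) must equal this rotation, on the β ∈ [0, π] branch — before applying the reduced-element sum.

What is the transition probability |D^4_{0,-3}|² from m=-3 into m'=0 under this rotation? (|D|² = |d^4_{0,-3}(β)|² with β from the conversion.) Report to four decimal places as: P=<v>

P=0.2126

Axis–angle → zyz. n̂ = (sinθₙcosφₙ, sinθₙsinφₙ, cosθₙ) = (+0.406064, +0.403152, -0.820110), ω = 1.8383.
R = I cosω + sinω [n̂]ₓ + (1−cosω) n̂n̂ᵀ gives
  R = [-0.055853, +0.997919, -0.032228; -0.583965, -0.058832, -0.809644; -0.809855, -0.026401, +0.586036]
β = atan2(√(R₁₃²+R₂₃²), R₃₃) = 0.944638; α = atan2(R₂₃, R₁₃) mod 2π = 4.672605; γ = atan2(R₃₂, −R₃₁) mod 2π = 6.250597
First d^4_{0,-3}(β=0.9446), then the phase factors e^{-i(0)α} and e^{-i(-3)γ}:
Half-angle: c=0.890516, s=0.454953. N=√(24·24·1·5040)=1703.830978
Admissible k: 0..1 (factorial args all ≥0)
  k=0: (−1)^3·1703.8310/(144)·0.8905^5·0.4550^3 = -0.623980
  k=1: (−1)^4·1703.8310/(144)·0.8905^3·0.4550^5 = +0.162862
d^4_{0,-3}(0.9446) = -0.623980 +0.162862 = -0.461118
|D^4_{0,-3}|² = |d^4_{0,-3}(β)|² = (-0.461118)² = 0.212630 (the z-rotation phases have unit modulus)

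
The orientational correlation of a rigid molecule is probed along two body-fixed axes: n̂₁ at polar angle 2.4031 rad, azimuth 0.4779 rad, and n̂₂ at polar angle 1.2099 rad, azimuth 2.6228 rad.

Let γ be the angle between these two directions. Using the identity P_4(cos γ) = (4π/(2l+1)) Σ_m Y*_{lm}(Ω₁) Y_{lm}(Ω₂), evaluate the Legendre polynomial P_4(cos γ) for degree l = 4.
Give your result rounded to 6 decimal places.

Addition theorem: P_4(cos γ) = (4π/9) Σ_m Y*_{lm}(Ω₁) Y_{lm}(Ω₂), m = −4…4:
  m=-4: (-0.03038 + 0.08565j) × (-0.16385 + 0.29684j) = -0.02045 - 0.02305j  (running Σ = -0.02045 - 0.02305j)
  m=-3: (-0.03859 - 0.27971j) × (-0.00522 - 0.36191j) = -0.10103 + 0.01543j  (running Σ = -0.12148 - 0.00762j)
  m=-2: (0.24733 + 0.35014j) × (-0.01893 - 0.03207j) = 0.00655 - 0.01456j  (running Σ = -0.11493 - 0.02218j)
  m=-1: (-0.17312 - 0.08967j) × (0.28871 + 0.16484j) = -0.03520 - 0.05443j  (running Σ = -0.15013 - 0.07661j)
  m=0: (-0.31091 + 0.00000j) × (-0.02079 + 0.00000j) = 0.00646 + 0.00000j  (running Σ = -0.14367 - 0.07661j)
  m=1: (0.17312 - 0.08967j) × (-0.28871 + 0.16484j) = -0.03520 + 0.05443j  (running Σ = -0.17887 - 0.02218j)
  m=2: (0.24733 - 0.35014j) × (-0.01893 + 0.03207j) = 0.00655 + 0.01456j  (running Σ = -0.17232 - 0.00762j)
  m=3: (0.03859 - 0.27971j) × (0.00522 - 0.36191j) = -0.10103 - 0.01543j  (running Σ = -0.27335 - 0.02305j)
  m=4: (-0.03038 - 0.08565j) × (-0.16385 - 0.29684j) = -0.02045 + 0.02305j  (running Σ = -0.29380 + 0.00000j)
Σ over m = -0.29380 + 0.00000j; ×(4π/9) → -0.41022 + 0.00000j. Real part: -0.410218

-0.410218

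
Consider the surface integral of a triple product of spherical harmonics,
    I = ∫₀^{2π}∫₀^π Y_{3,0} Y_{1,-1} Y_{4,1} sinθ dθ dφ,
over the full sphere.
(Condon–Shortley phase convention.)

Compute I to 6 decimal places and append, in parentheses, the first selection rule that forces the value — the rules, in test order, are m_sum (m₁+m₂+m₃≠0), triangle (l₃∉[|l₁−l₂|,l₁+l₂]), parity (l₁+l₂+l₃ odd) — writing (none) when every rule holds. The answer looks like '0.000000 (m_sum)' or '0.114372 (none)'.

-0.194664 (none)

Checks pass: Σm=0; 8 even; l₃=4∈[2,4].
(2·3+1)(2·1+1)(2·4+1) = 189
Δ: 0! 6! 2! / 9! → 1/252
sum: t=0:+1/36 = 1/36
3j²(3 1 4; 0 0 0) = Δ·Π!·Σ² = 4/63  (sign +1)
sum: t=0:+1/72 = 1/72
3j²(3 1 4; 0 -1 1) = Δ·Π!·Σ² = 5/126  (sign -1)
combine: 4πI² = 189·4/63·5/126 = 10/21
take √, sign -1: I = -0.19466390
No selection rule forces the value: the integral is nonzero (none).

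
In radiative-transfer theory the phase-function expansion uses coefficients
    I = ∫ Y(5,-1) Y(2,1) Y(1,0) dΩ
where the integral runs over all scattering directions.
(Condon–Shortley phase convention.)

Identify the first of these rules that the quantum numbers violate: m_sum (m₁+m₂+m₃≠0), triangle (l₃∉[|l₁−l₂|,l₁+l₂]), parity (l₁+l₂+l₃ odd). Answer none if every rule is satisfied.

triangle

Σmᵢ = 0  ✓
l₃∈[|l₁−l₂|,l₁+l₂]=[3,7] required, l₃=1 fails  ✗
Σlᵢ = 8 ⇒ even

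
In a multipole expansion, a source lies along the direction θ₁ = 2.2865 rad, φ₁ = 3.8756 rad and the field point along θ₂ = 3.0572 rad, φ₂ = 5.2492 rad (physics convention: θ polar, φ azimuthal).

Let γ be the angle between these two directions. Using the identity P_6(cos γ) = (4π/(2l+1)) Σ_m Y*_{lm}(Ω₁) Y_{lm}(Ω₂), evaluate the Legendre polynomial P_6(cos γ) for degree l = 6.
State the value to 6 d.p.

Addition theorem: P_6(cos γ) = (4π/13) Σ_m Y*_{lm}(Ω₁) Y_{lm}(Ω₂), m = −6…6:
  m=-6: Y*=-0.02707 - 0.08501j  Y=0.00000 - 0.00000j  product -0.00000 - 0.00000j
  m=-5: Y*=-0.23206 - 0.13548j  Y=-0.00000 + 0.00001j  product 0.00000 - 0.00000j
  m=-4: Y*=-0.42315 + 0.08823j  Y=-0.00010 - 0.00015j  product 0.00005 + 0.00005j
  m=-3: Y*=-0.18815 + 0.25739j  Y=0.00308 - 0.00012j  product -0.00055 + 0.00081j
  m=-2: Y*=-0.01204 - 0.11674j  Y=-0.01728 + 0.03185j  product 0.00393 + 0.00163j
  m=-1: Y*=-0.27250 - 0.24584j  Y=-0.13707 - 0.23033j  product -0.01927 + 0.09646j
  m=+0: Y*=0.01606 + 0.00000j  Y=0.94243 + 0.00000j  product 0.01513 + 0.00000j
  m=+1: Y*=0.27250 - 0.24584j  Y=0.13707 - 0.23033j  product -0.01927 - 0.09646j
  m=+2: Y*=-0.01204 + 0.11674j  Y=-0.01728 - 0.03185j  product 0.00393 - 0.00163j
  m=+3: Y*=0.18815 + 0.25739j  Y=-0.00308 - 0.00012j  product -0.00055 - 0.00081j
  m=+4: Y*=-0.42315 - 0.08823j  Y=-0.00010 + 0.00015j  product 0.00005 - 0.00005j
  m=+5: Y*=0.23206 - 0.13548j  Y=0.00000 + 0.00001j  product 0.00000 + 0.00000j
  m=+6: Y*=-0.02707 + 0.08501j  Y=0.00000 + 0.00000j  product -0.00000 + 0.00000j
Total Σ_m = -0.01654 + 0.00000j. Multiply by 0.966644: -0.01599 + 0.00000j. P_6(cos γ) = -0.015992

-0.015992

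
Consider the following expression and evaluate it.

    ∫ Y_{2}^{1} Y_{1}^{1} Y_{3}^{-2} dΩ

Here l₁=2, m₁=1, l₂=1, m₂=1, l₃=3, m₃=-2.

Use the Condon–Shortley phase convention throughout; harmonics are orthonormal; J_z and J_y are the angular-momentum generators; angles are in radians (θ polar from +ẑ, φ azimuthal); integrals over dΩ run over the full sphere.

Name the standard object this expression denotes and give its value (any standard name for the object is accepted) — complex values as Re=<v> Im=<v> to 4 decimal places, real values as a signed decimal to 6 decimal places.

This is a Gaunt coefficient — the integral of a triple product of spherical harmonics over the sphere.
Checks pass: Σm=0; 6 even; l₃=3∈[1,3].
(2·2+1)(2·1+1)(2·3+1) = 105
Δ: 0! 4! 2! / 7! → 1/105
sum: t=0:+1/4 = 1/4
3j²(2 1 3; 0 0 0) = Δ·Π!·Σ² = 3/35  (sign -1)
sum: t=0:+1/12 = 1/12
3j²(2 1 3; 1 1 -2) = Δ·Π!·Σ² = 2/21  (sign -1)
combine: 4πI² = 105·3/35·2/21 = 6/7
take √, sign +1: I = 0.26116903

Gaunt coefficient, +0.261169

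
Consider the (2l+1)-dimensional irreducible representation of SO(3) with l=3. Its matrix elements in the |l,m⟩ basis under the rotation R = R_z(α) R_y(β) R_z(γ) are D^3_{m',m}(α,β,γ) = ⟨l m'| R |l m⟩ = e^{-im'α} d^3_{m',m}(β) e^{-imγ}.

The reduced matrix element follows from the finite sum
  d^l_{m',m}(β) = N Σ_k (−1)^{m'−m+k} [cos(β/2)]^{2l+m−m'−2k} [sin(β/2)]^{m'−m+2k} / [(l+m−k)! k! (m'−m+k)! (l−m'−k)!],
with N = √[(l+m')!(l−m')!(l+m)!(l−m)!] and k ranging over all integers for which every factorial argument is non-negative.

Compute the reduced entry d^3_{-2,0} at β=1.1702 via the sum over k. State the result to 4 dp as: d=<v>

d^3_{-2,0}(β=1.1702) via the finite sum:
With c≡cos(β/2)=0.833657 and s≡sin(β/2)=0.552283, N=[1·120·6·6]^{1/2}=65.726707
k: max(0,(0)−(-2))=2 … min(3+(0),3−(-2))=3
  k=2: (−1)^0·65.7267/(12)·0.8337^4·0.5523^2 = +0.806925
  k=3: (−1)^1·65.7267/(12)·0.8337^2·0.5523^4 = -0.354145
d^3_{-2,0}(1.1702) = +0.806925 -0.354145 = +0.452779

d=0.4528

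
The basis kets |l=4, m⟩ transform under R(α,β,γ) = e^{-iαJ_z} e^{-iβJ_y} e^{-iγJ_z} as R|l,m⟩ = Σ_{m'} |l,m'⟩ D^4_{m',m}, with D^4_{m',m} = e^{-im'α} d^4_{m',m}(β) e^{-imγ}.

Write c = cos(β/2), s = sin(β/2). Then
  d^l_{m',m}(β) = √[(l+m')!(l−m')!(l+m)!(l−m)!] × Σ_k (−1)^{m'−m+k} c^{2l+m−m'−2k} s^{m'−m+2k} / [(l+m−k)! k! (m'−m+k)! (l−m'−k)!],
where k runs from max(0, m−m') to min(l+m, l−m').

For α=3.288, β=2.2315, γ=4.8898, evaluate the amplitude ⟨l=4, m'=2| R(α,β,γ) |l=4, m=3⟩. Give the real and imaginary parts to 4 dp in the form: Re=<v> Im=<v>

Re=0.0902 Im=0.0833

First d^4_{2,3}(β=2.2315), then the phase factors e^{-i(2)α} and e^{-i(3)γ}:
c=cos(2.231500/2)=0.439504, s=sin(2.231500/2)=0.898241; N=√[720·2·5040·1]=2693.993318
k: max(0,(3)−(2))=1 … min(4+(3),4−(2))=2
  k=1: (−1)^0·2693.9933/(720)·0.4395^7·0.8982^1 = +0.010646
  k=2: (−1)^1·2693.9933/(240)·0.4395^5·0.8982^3 = -0.133407
d^4_{2,3}(2.2315) = +0.010646 -0.133407 = -0.122760
D = (+0.957435-0.288648i)·(-0.122760)·(-0.507459-0.861676i) = +0.090177+0.083296i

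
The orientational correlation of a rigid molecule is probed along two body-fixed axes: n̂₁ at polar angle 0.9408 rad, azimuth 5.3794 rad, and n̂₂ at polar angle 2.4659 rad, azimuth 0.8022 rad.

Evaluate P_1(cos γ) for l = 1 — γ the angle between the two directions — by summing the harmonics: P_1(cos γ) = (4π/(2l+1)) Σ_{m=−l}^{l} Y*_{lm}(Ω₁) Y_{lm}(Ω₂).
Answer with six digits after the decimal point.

-0.527805

Summing Y*_{l m}(θ₁,φ₁)·Y_{l m}(θ₂,φ₂) over m ∈ [−1, 1]; prefactor 4π/(2·1+1) = 4.188790:
  m=-1: (0.172706, -0.219336) × (0.150207, -0.155341) = (-0.008130, -0.059774)  (running Σ = (-0.008130, -0.059774))
  m=0: (0.287856, -0.000000) × (-0.381244, 0.000000) = (-0.109743, 0.000000)  (running Σ = (-0.117874, -0.059774))
  m=1: (-0.172706, -0.219336) × (-0.150207, -0.155341) = (-0.008130, 0.059774)  (running Σ = (-0.126004, 0.000000))
Total Σ_m = (-0.126004, 0.000000). Multiply by 4.188790: (-0.527805, 0.000000). P_1(cos γ) = -0.527805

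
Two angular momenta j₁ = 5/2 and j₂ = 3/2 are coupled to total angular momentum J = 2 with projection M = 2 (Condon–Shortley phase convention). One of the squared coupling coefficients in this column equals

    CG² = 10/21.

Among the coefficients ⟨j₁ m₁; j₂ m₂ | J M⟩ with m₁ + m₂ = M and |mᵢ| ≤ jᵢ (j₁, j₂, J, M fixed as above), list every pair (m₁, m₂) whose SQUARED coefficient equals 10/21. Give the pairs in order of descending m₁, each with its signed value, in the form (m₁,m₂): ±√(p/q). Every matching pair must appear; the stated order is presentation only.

Admissible pairs with m₁+m₂ = M = 2: (1/2,3/2), (3/2,1/2), (5/2,-1/2)
  (m₁,m₂)=(5/2,-1/2): CG² = 10/21, CG = +√(10/21)   ← matches the target
  (m₁,m₂)=(3/2,1/2): CG² = 8/21, CG = −√(8/21)
  (m₁,m₂)=(1/2,3/2): CG² = 1/7, CG = +√(1/7)
Pairs with CG² = 10/21: (5/2,-1/2): +√(10/21)

(5/2,-1/2): +√(10/21)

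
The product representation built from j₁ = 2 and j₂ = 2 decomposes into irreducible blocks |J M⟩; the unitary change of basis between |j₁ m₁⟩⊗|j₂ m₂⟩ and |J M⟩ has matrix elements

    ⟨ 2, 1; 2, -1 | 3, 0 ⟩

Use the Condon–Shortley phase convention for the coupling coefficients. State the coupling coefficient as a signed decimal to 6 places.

+√(2/5) ≈ +0.632456

triangle: 1!·3!·3!/8! = 36/40320
(j±m)!: 3!·1!·1!·3!·3!·3! = 1296
prefactor² = (2J+1)·Δ·N² = 81/10
  k=0: +1/(0!·1!·1!·1!·2!·2!) = 1/4
  k=1: −1/(1!·0!·0!·0!·3!·3!) = -1/36
Σ = 2/9  ⇒  CG² = 81/10·(2/9)² = 2/5
CG = +√(2/5) = +0.632456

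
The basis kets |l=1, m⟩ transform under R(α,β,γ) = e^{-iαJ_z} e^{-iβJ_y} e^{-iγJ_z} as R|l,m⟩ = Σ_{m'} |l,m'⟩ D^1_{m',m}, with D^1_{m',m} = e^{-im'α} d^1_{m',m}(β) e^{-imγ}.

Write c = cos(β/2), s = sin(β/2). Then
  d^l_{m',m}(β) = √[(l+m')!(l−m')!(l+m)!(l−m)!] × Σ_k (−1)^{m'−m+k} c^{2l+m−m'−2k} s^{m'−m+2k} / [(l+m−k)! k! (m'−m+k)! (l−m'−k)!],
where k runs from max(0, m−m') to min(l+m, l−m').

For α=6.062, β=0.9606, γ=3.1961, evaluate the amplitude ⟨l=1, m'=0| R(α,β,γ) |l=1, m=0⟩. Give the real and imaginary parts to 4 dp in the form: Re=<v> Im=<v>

First d^1_{0,0}(β=0.9606), then the phase factors e^{-i(0)α} and e^{-i(0)γ}:
Half-angle: c=0.886856, s=0.462045. N=√(1·1·1·1)=1.000000
k: max(0,(0)−(0))=0 … min(1+(0),1−(0))=1
  k=0: (−1)^0·1.0000/(1)·0.8869^2·0.4620^0 = +0.786514
  k=1: (−1)^1·1.0000/(1)·0.8869^0·0.4620^2 = -0.213486
d^1_{0,0}(0.9606) = +0.786514 -0.213486 = +0.573028
Attach z-rotation phases: D = e^{-i(0)(6.0620)}·(+0.573028)·e^{-i(0)(3.1961)} = +0.573028+0.000000i

Re=0.5730 Im=0.0000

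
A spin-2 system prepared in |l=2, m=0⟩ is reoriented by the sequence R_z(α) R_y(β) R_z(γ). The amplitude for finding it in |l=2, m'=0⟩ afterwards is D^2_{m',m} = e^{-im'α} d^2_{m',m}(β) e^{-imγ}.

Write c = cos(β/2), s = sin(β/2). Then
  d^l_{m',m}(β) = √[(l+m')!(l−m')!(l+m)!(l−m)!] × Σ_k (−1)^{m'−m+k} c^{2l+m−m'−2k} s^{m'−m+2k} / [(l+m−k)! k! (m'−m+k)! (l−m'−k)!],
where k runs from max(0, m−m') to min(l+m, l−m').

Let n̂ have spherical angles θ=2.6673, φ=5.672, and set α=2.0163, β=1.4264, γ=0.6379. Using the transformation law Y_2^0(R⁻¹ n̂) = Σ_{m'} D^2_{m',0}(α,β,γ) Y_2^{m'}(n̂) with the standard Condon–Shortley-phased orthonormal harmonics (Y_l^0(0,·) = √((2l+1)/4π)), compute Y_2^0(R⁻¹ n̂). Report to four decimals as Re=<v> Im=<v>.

Need the full column D^2_{m',0} for m'=−2..2 at α=2.0163, β=1.4264, γ=0.6379.
cos(β/2)=0.756272, sin(β/2)=0.654257
d^2_{-2,0}: single k=2 term ⇒ +0.599693;  D = -0.376984-0.466384i
d^2_{-1,0}: k∈[1..2] ⇒ +0.693200 -0.518799 = +0.174401;  D = -0.075151+0.157378i
d^2_{0,0}: k∈[0..2] ⇒ +0.327124 -0.979294 +0.183229 = -0.468941;  D = -0.468941+0.000000i
d^2_{1,0}: k∈[0..1] ⇒ -0.693200 +0.518799 = -0.174401;  D = +0.075151+0.157378i
d^2_{2,0}: single k=0 term ⇒ +0.599693;  D = -0.376984+0.466384i
Y_2^{m'}(θ=2.6673,φ=5.672) and Σ D·Y over m':
  (-0.3770-0.4664i)·(+0.0275+0.0757i)  (-0.0752+0.1574i)·(-0.2571-0.1801i)  (-0.4689+0.0000i)·(+0.4334+0.0000i)  (+0.0752+0.1574i)·(+0.2571-0.1801i)  (-0.3770+0.4664i)·(+0.0275-0.0757i)
Y_2^0(R⁻¹ n̂) = -0.058024+0.000000i

Re=-0.0580 Im=0.0000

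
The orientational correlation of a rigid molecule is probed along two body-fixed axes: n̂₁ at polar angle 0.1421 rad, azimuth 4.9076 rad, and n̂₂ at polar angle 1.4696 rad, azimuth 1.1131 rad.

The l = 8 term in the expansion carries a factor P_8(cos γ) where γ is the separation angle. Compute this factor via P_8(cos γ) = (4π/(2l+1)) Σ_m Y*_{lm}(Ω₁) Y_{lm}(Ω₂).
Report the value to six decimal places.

0.272042

Addition theorem: P_8(cos γ) = (4π/17) Σ_m Y*_{lm}(Ω₁) Y_{lm}(Ω₂), m = −8…8:
  m=-8: Y*=0.00000 + 0.00000j  Y=-0.42932 - 0.24580j  product 0.00000 - 0.00000j
  m=-7: Y*=-0.00000 + 0.00000j  Y=0.01251 - 0.20055j  product 0.00000 + 0.00000j
  m=-6: Y*=-0.00002 - 0.00004j  Y=-0.28528 + 0.11907j  product 0.00001 + 0.00001j
  m=-5: Y*=0.00044 - 0.00030j  Y=-0.17172 - 0.14991j  product -0.00012 - 0.00001j
  m=-4: Y*=0.00367 + 0.00363j  Y=-0.06317 + 0.23746j  product -0.00109 + 0.00064j
  m=-3: Y*=-0.02033 + 0.03065j  Y=-0.23334 + 0.04674j  product 0.00331 - 0.00810j
  m=-2: Y*=-0.17100 - 0.07038j  Y=0.13192 + 0.17159j  product -0.01048 - 0.03863j
  m=-1: Y*=0.11294 - 0.57119j  Y=-0.10675 + 0.21672j  product 0.11173 + 0.08545j
  m=+0: Y*=0.77694 + 0.00000j  Y=0.20763 + 0.00000j  product 0.16132 + 0.00000j
  m=+1: Y*=-0.11294 - 0.57119j  Y=0.10675 + 0.21672j  product 0.11173 - 0.08545j
  m=+2: Y*=-0.17100 + 0.07038j  Y=0.13192 - 0.17159j  product -0.01048 + 0.03863j
  m=+3: Y*=0.02033 + 0.03065j  Y=0.23334 + 0.04674j  product 0.00331 + 0.00810j
  m=+4: Y*=0.00367 - 0.00363j  Y=-0.06317 - 0.23746j  product -0.00109 - 0.00064j
  m=+5: Y*=-0.00044 - 0.00030j  Y=0.17172 - 0.14991j  product -0.00012 + 0.00001j
  m=+6: Y*=-0.00002 + 0.00004j  Y=-0.28528 - 0.11907j  product 0.00001 - 0.00001j
  m=+7: Y*=0.00000 + 0.00000j  Y=-0.01251 - 0.20055j  product 0.00000 - 0.00000j
  m=+8: Y*=0.00000 - 0.00000j  Y=-0.42932 + 0.24580j  product 0.00000 + 0.00000j
Σ over m = 0.36802 + 0.00000j; ×(4π/17) → 0.27204 + 0.00000j. Real part: 0.272042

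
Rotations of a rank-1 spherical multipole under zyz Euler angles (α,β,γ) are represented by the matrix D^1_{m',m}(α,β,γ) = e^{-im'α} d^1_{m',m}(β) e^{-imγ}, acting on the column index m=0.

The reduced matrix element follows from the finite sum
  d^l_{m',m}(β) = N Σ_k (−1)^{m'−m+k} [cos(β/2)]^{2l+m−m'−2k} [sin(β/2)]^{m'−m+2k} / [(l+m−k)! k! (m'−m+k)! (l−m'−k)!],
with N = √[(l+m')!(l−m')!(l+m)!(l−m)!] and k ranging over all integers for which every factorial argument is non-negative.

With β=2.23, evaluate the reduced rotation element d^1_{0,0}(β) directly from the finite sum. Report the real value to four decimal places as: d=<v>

d^1_{0,0}(β=2.2300) via the finite sum:
c=cos(2.230000/2)=0.440177, s=sin(2.230000/2)=0.897911; N=√[1·1·1·1]=1.000000
Admissible k: 0..1 (factorial args all ≥0)
  k=0: (−1)^0·1.0000/(1)·0.4402^2·0.8979^0 = +0.193756
  k=1: (−1)^1·1.0000/(1)·0.4402^0·0.8979^2 = -0.806244
d^1_{0,0}(2.2300) = +0.193756 -0.806244 = -0.612488

d=-0.6125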